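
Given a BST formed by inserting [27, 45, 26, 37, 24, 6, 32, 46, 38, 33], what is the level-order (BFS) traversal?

Tree insertion order: [27, 45, 26, 37, 24, 6, 32, 46, 38, 33]
Tree (level-order array): [27, 26, 45, 24, None, 37, 46, 6, None, 32, 38, None, None, None, None, None, 33]
BFS from the root, enqueuing left then right child of each popped node:
  queue [27] -> pop 27, enqueue [26, 45], visited so far: [27]
  queue [26, 45] -> pop 26, enqueue [24], visited so far: [27, 26]
  queue [45, 24] -> pop 45, enqueue [37, 46], visited so far: [27, 26, 45]
  queue [24, 37, 46] -> pop 24, enqueue [6], visited so far: [27, 26, 45, 24]
  queue [37, 46, 6] -> pop 37, enqueue [32, 38], visited so far: [27, 26, 45, 24, 37]
  queue [46, 6, 32, 38] -> pop 46, enqueue [none], visited so far: [27, 26, 45, 24, 37, 46]
  queue [6, 32, 38] -> pop 6, enqueue [none], visited so far: [27, 26, 45, 24, 37, 46, 6]
  queue [32, 38] -> pop 32, enqueue [33], visited so far: [27, 26, 45, 24, 37, 46, 6, 32]
  queue [38, 33] -> pop 38, enqueue [none], visited so far: [27, 26, 45, 24, 37, 46, 6, 32, 38]
  queue [33] -> pop 33, enqueue [none], visited so far: [27, 26, 45, 24, 37, 46, 6, 32, 38, 33]
Result: [27, 26, 45, 24, 37, 46, 6, 32, 38, 33]


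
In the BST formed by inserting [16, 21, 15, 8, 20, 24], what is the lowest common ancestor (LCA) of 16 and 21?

Tree insertion order: [16, 21, 15, 8, 20, 24]
Tree (level-order array): [16, 15, 21, 8, None, 20, 24]
In a BST, the LCA of p=16, q=21 is the first node v on the
root-to-leaf path with p <= v <= q (go left if both < v, right if both > v).
Walk from root:
  at 16: 16 <= 16 <= 21, this is the LCA
LCA = 16


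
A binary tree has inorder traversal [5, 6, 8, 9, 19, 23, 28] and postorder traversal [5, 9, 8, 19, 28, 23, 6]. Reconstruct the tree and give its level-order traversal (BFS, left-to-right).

Inorder:   [5, 6, 8, 9, 19, 23, 28]
Postorder: [5, 9, 8, 19, 28, 23, 6]
Algorithm: postorder visits root last, so walk postorder right-to-left;
each value is the root of the current inorder slice — split it at that
value, recurse on the right subtree first, then the left.
Recursive splits:
  root=6; inorder splits into left=[5], right=[8, 9, 19, 23, 28]
  root=23; inorder splits into left=[8, 9, 19], right=[28]
  root=28; inorder splits into left=[], right=[]
  root=19; inorder splits into left=[8, 9], right=[]
  root=8; inorder splits into left=[], right=[9]
  root=9; inorder splits into left=[], right=[]
  root=5; inorder splits into left=[], right=[]
Reconstructed level-order: [6, 5, 23, 19, 28, 8, 9]


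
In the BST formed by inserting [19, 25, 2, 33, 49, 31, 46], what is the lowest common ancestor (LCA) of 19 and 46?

Tree insertion order: [19, 25, 2, 33, 49, 31, 46]
Tree (level-order array): [19, 2, 25, None, None, None, 33, 31, 49, None, None, 46]
In a BST, the LCA of p=19, q=46 is the first node v on the
root-to-leaf path with p <= v <= q (go left if both < v, right if both > v).
Walk from root:
  at 19: 19 <= 19 <= 46, this is the LCA
LCA = 19


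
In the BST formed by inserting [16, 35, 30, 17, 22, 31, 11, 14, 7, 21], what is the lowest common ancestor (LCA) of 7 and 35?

Tree insertion order: [16, 35, 30, 17, 22, 31, 11, 14, 7, 21]
Tree (level-order array): [16, 11, 35, 7, 14, 30, None, None, None, None, None, 17, 31, None, 22, None, None, 21]
In a BST, the LCA of p=7, q=35 is the first node v on the
root-to-leaf path with p <= v <= q (go left if both < v, right if both > v).
Walk from root:
  at 16: 7 <= 16 <= 35, this is the LCA
LCA = 16


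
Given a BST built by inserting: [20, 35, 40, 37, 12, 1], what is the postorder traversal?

Tree insertion order: [20, 35, 40, 37, 12, 1]
Tree (level-order array): [20, 12, 35, 1, None, None, 40, None, None, 37]
Postorder traversal: [1, 12, 37, 40, 35, 20]


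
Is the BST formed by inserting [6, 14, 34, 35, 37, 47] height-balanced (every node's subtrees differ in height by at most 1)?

Tree (level-order array): [6, None, 14, None, 34, None, 35, None, 37, None, 47]
Definition: a tree is height-balanced if, at every node, |h(left) - h(right)| <= 1 (empty subtree has height -1).
Bottom-up per-node check:
  node 47: h_left=-1, h_right=-1, diff=0 [OK], height=0
  node 37: h_left=-1, h_right=0, diff=1 [OK], height=1
  node 35: h_left=-1, h_right=1, diff=2 [FAIL (|-1-1|=2 > 1)], height=2
  node 34: h_left=-1, h_right=2, diff=3 [FAIL (|-1-2|=3 > 1)], height=3
  node 14: h_left=-1, h_right=3, diff=4 [FAIL (|-1-3|=4 > 1)], height=4
  node 6: h_left=-1, h_right=4, diff=5 [FAIL (|-1-4|=5 > 1)], height=5
Node 35 violates the condition: |-1 - 1| = 2 > 1.
Result: Not balanced


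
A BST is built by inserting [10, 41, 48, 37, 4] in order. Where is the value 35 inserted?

Starting tree (level order): [10, 4, 41, None, None, 37, 48]
Insertion path: 10 -> 41 -> 37
Result: insert 35 as left child of 37
Final tree (level order): [10, 4, 41, None, None, 37, 48, 35]


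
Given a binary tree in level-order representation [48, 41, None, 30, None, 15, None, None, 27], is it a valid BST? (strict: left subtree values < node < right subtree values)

Level-order array: [48, 41, None, 30, None, 15, None, None, 27]
Validate using subtree bounds (lo, hi): at each node, require lo < value < hi,
then recurse left with hi=value and right with lo=value.
Preorder trace (stopping at first violation):
  at node 48 with bounds (-inf, +inf): OK
  at node 41 with bounds (-inf, 48): OK
  at node 30 with bounds (-inf, 41): OK
  at node 15 with bounds (-inf, 30): OK
  at node 27 with bounds (15, 30): OK
No violation found at any node.
Result: Valid BST


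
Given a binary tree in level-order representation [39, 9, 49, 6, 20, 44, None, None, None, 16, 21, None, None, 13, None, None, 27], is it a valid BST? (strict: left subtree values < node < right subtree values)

Level-order array: [39, 9, 49, 6, 20, 44, None, None, None, 16, 21, None, None, 13, None, None, 27]
Validate using subtree bounds (lo, hi): at each node, require lo < value < hi,
then recurse left with hi=value and right with lo=value.
Preorder trace (stopping at first violation):
  at node 39 with bounds (-inf, +inf): OK
  at node 9 with bounds (-inf, 39): OK
  at node 6 with bounds (-inf, 9): OK
  at node 20 with bounds (9, 39): OK
  at node 16 with bounds (9, 20): OK
  at node 13 with bounds (9, 16): OK
  at node 21 with bounds (20, 39): OK
  at node 27 with bounds (21, 39): OK
  at node 49 with bounds (39, +inf): OK
  at node 44 with bounds (39, 49): OK
No violation found at any node.
Result: Valid BST


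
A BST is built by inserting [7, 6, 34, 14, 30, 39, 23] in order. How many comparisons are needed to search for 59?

Search path for 59: 7 -> 34 -> 39
Found: False
Comparisons: 3


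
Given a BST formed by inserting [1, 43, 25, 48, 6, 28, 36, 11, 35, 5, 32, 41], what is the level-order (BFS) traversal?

Tree insertion order: [1, 43, 25, 48, 6, 28, 36, 11, 35, 5, 32, 41]
Tree (level-order array): [1, None, 43, 25, 48, 6, 28, None, None, 5, 11, None, 36, None, None, None, None, 35, 41, 32]
BFS from the root, enqueuing left then right child of each popped node:
  queue [1] -> pop 1, enqueue [43], visited so far: [1]
  queue [43] -> pop 43, enqueue [25, 48], visited so far: [1, 43]
  queue [25, 48] -> pop 25, enqueue [6, 28], visited so far: [1, 43, 25]
  queue [48, 6, 28] -> pop 48, enqueue [none], visited so far: [1, 43, 25, 48]
  queue [6, 28] -> pop 6, enqueue [5, 11], visited so far: [1, 43, 25, 48, 6]
  queue [28, 5, 11] -> pop 28, enqueue [36], visited so far: [1, 43, 25, 48, 6, 28]
  queue [5, 11, 36] -> pop 5, enqueue [none], visited so far: [1, 43, 25, 48, 6, 28, 5]
  queue [11, 36] -> pop 11, enqueue [none], visited so far: [1, 43, 25, 48, 6, 28, 5, 11]
  queue [36] -> pop 36, enqueue [35, 41], visited so far: [1, 43, 25, 48, 6, 28, 5, 11, 36]
  queue [35, 41] -> pop 35, enqueue [32], visited so far: [1, 43, 25, 48, 6, 28, 5, 11, 36, 35]
  queue [41, 32] -> pop 41, enqueue [none], visited so far: [1, 43, 25, 48, 6, 28, 5, 11, 36, 35, 41]
  queue [32] -> pop 32, enqueue [none], visited so far: [1, 43, 25, 48, 6, 28, 5, 11, 36, 35, 41, 32]
Result: [1, 43, 25, 48, 6, 28, 5, 11, 36, 35, 41, 32]


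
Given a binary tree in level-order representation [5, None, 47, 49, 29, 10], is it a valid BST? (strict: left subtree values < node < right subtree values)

Level-order array: [5, None, 47, 49, 29, 10]
Validate using subtree bounds (lo, hi): at each node, require lo < value < hi,
then recurse left with hi=value and right with lo=value.
Preorder trace (stopping at first violation):
  at node 5 with bounds (-inf, +inf): OK
  at node 47 with bounds (5, +inf): OK
  at node 49 with bounds (5, 47): VIOLATION
Node 49 violates its bound: not (5 < 49 < 47).
Result: Not a valid BST


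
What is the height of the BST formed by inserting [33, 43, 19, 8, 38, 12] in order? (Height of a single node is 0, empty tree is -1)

Insertion order: [33, 43, 19, 8, 38, 12]
Tree (level-order array): [33, 19, 43, 8, None, 38, None, None, 12]
Compute height bottom-up (empty subtree = -1):
  height(12) = 1 + max(-1, -1) = 0
  height(8) = 1 + max(-1, 0) = 1
  height(19) = 1 + max(1, -1) = 2
  height(38) = 1 + max(-1, -1) = 0
  height(43) = 1 + max(0, -1) = 1
  height(33) = 1 + max(2, 1) = 3
Height = 3


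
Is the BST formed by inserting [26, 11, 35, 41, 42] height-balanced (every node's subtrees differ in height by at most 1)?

Tree (level-order array): [26, 11, 35, None, None, None, 41, None, 42]
Definition: a tree is height-balanced if, at every node, |h(left) - h(right)| <= 1 (empty subtree has height -1).
Bottom-up per-node check:
  node 11: h_left=-1, h_right=-1, diff=0 [OK], height=0
  node 42: h_left=-1, h_right=-1, diff=0 [OK], height=0
  node 41: h_left=-1, h_right=0, diff=1 [OK], height=1
  node 35: h_left=-1, h_right=1, diff=2 [FAIL (|-1-1|=2 > 1)], height=2
  node 26: h_left=0, h_right=2, diff=2 [FAIL (|0-2|=2 > 1)], height=3
Node 35 violates the condition: |-1 - 1| = 2 > 1.
Result: Not balanced


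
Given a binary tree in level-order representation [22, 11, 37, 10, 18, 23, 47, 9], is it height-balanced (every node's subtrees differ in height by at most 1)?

Tree (level-order array): [22, 11, 37, 10, 18, 23, 47, 9]
Definition: a tree is height-balanced if, at every node, |h(left) - h(right)| <= 1 (empty subtree has height -1).
Bottom-up per-node check:
  node 9: h_left=-1, h_right=-1, diff=0 [OK], height=0
  node 10: h_left=0, h_right=-1, diff=1 [OK], height=1
  node 18: h_left=-1, h_right=-1, diff=0 [OK], height=0
  node 11: h_left=1, h_right=0, diff=1 [OK], height=2
  node 23: h_left=-1, h_right=-1, diff=0 [OK], height=0
  node 47: h_left=-1, h_right=-1, diff=0 [OK], height=0
  node 37: h_left=0, h_right=0, diff=0 [OK], height=1
  node 22: h_left=2, h_right=1, diff=1 [OK], height=3
All nodes satisfy the balance condition.
Result: Balanced


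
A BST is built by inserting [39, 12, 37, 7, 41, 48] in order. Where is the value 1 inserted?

Starting tree (level order): [39, 12, 41, 7, 37, None, 48]
Insertion path: 39 -> 12 -> 7
Result: insert 1 as left child of 7
Final tree (level order): [39, 12, 41, 7, 37, None, 48, 1]


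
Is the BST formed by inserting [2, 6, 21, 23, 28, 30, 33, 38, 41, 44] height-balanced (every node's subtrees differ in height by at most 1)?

Tree (level-order array): [2, None, 6, None, 21, None, 23, None, 28, None, 30, None, 33, None, 38, None, 41, None, 44]
Definition: a tree is height-balanced if, at every node, |h(left) - h(right)| <= 1 (empty subtree has height -1).
Bottom-up per-node check:
  node 44: h_left=-1, h_right=-1, diff=0 [OK], height=0
  node 41: h_left=-1, h_right=0, diff=1 [OK], height=1
  node 38: h_left=-1, h_right=1, diff=2 [FAIL (|-1-1|=2 > 1)], height=2
  node 33: h_left=-1, h_right=2, diff=3 [FAIL (|-1-2|=3 > 1)], height=3
  node 30: h_left=-1, h_right=3, diff=4 [FAIL (|-1-3|=4 > 1)], height=4
  node 28: h_left=-1, h_right=4, diff=5 [FAIL (|-1-4|=5 > 1)], height=5
  node 23: h_left=-1, h_right=5, diff=6 [FAIL (|-1-5|=6 > 1)], height=6
  node 21: h_left=-1, h_right=6, diff=7 [FAIL (|-1-6|=7 > 1)], height=7
  node 6: h_left=-1, h_right=7, diff=8 [FAIL (|-1-7|=8 > 1)], height=8
  node 2: h_left=-1, h_right=8, diff=9 [FAIL (|-1-8|=9 > 1)], height=9
Node 38 violates the condition: |-1 - 1| = 2 > 1.
Result: Not balanced


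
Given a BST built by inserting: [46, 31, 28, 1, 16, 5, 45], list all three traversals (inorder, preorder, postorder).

Tree insertion order: [46, 31, 28, 1, 16, 5, 45]
Tree (level-order array): [46, 31, None, 28, 45, 1, None, None, None, None, 16, 5]
Inorder (L, root, R): [1, 5, 16, 28, 31, 45, 46]
Preorder (root, L, R): [46, 31, 28, 1, 16, 5, 45]
Postorder (L, R, root): [5, 16, 1, 28, 45, 31, 46]


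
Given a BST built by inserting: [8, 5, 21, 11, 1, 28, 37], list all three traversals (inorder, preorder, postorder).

Tree insertion order: [8, 5, 21, 11, 1, 28, 37]
Tree (level-order array): [8, 5, 21, 1, None, 11, 28, None, None, None, None, None, 37]
Inorder (L, root, R): [1, 5, 8, 11, 21, 28, 37]
Preorder (root, L, R): [8, 5, 1, 21, 11, 28, 37]
Postorder (L, R, root): [1, 5, 11, 37, 28, 21, 8]


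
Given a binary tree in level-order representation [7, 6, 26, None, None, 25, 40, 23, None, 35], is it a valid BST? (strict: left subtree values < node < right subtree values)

Level-order array: [7, 6, 26, None, None, 25, 40, 23, None, 35]
Validate using subtree bounds (lo, hi): at each node, require lo < value < hi,
then recurse left with hi=value and right with lo=value.
Preorder trace (stopping at first violation):
  at node 7 with bounds (-inf, +inf): OK
  at node 6 with bounds (-inf, 7): OK
  at node 26 with bounds (7, +inf): OK
  at node 25 with bounds (7, 26): OK
  at node 23 with bounds (7, 25): OK
  at node 40 with bounds (26, +inf): OK
  at node 35 with bounds (26, 40): OK
No violation found at any node.
Result: Valid BST


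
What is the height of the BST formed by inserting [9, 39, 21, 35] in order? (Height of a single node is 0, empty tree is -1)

Insertion order: [9, 39, 21, 35]
Tree (level-order array): [9, None, 39, 21, None, None, 35]
Compute height bottom-up (empty subtree = -1):
  height(35) = 1 + max(-1, -1) = 0
  height(21) = 1 + max(-1, 0) = 1
  height(39) = 1 + max(1, -1) = 2
  height(9) = 1 + max(-1, 2) = 3
Height = 3


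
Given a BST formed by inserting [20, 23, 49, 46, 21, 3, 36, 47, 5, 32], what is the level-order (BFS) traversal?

Tree insertion order: [20, 23, 49, 46, 21, 3, 36, 47, 5, 32]
Tree (level-order array): [20, 3, 23, None, 5, 21, 49, None, None, None, None, 46, None, 36, 47, 32]
BFS from the root, enqueuing left then right child of each popped node:
  queue [20] -> pop 20, enqueue [3, 23], visited so far: [20]
  queue [3, 23] -> pop 3, enqueue [5], visited so far: [20, 3]
  queue [23, 5] -> pop 23, enqueue [21, 49], visited so far: [20, 3, 23]
  queue [5, 21, 49] -> pop 5, enqueue [none], visited so far: [20, 3, 23, 5]
  queue [21, 49] -> pop 21, enqueue [none], visited so far: [20, 3, 23, 5, 21]
  queue [49] -> pop 49, enqueue [46], visited so far: [20, 3, 23, 5, 21, 49]
  queue [46] -> pop 46, enqueue [36, 47], visited so far: [20, 3, 23, 5, 21, 49, 46]
  queue [36, 47] -> pop 36, enqueue [32], visited so far: [20, 3, 23, 5, 21, 49, 46, 36]
  queue [47, 32] -> pop 47, enqueue [none], visited so far: [20, 3, 23, 5, 21, 49, 46, 36, 47]
  queue [32] -> pop 32, enqueue [none], visited so far: [20, 3, 23, 5, 21, 49, 46, 36, 47, 32]
Result: [20, 3, 23, 5, 21, 49, 46, 36, 47, 32]


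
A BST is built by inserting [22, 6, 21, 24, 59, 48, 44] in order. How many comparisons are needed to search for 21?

Search path for 21: 22 -> 6 -> 21
Found: True
Comparisons: 3


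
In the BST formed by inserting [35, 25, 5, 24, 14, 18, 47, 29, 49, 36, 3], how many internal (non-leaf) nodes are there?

Tree built from: [35, 25, 5, 24, 14, 18, 47, 29, 49, 36, 3]
Tree (level-order array): [35, 25, 47, 5, 29, 36, 49, 3, 24, None, None, None, None, None, None, None, None, 14, None, None, 18]
Rule: An internal node has at least one child.
Per-node child counts:
  node 35: 2 child(ren)
  node 25: 2 child(ren)
  node 5: 2 child(ren)
  node 3: 0 child(ren)
  node 24: 1 child(ren)
  node 14: 1 child(ren)
  node 18: 0 child(ren)
  node 29: 0 child(ren)
  node 47: 2 child(ren)
  node 36: 0 child(ren)
  node 49: 0 child(ren)
Matching nodes: [35, 25, 5, 24, 14, 47]
Count of internal (non-leaf) nodes: 6


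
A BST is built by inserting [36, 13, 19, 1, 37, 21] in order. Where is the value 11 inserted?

Starting tree (level order): [36, 13, 37, 1, 19, None, None, None, None, None, 21]
Insertion path: 36 -> 13 -> 1
Result: insert 11 as right child of 1
Final tree (level order): [36, 13, 37, 1, 19, None, None, None, 11, None, 21]


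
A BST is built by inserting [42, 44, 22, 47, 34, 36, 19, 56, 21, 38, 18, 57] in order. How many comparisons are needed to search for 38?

Search path for 38: 42 -> 22 -> 34 -> 36 -> 38
Found: True
Comparisons: 5


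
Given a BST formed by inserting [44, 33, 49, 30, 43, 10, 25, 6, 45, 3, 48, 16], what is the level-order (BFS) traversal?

Tree insertion order: [44, 33, 49, 30, 43, 10, 25, 6, 45, 3, 48, 16]
Tree (level-order array): [44, 33, 49, 30, 43, 45, None, 10, None, None, None, None, 48, 6, 25, None, None, 3, None, 16]
BFS from the root, enqueuing left then right child of each popped node:
  queue [44] -> pop 44, enqueue [33, 49], visited so far: [44]
  queue [33, 49] -> pop 33, enqueue [30, 43], visited so far: [44, 33]
  queue [49, 30, 43] -> pop 49, enqueue [45], visited so far: [44, 33, 49]
  queue [30, 43, 45] -> pop 30, enqueue [10], visited so far: [44, 33, 49, 30]
  queue [43, 45, 10] -> pop 43, enqueue [none], visited so far: [44, 33, 49, 30, 43]
  queue [45, 10] -> pop 45, enqueue [48], visited so far: [44, 33, 49, 30, 43, 45]
  queue [10, 48] -> pop 10, enqueue [6, 25], visited so far: [44, 33, 49, 30, 43, 45, 10]
  queue [48, 6, 25] -> pop 48, enqueue [none], visited so far: [44, 33, 49, 30, 43, 45, 10, 48]
  queue [6, 25] -> pop 6, enqueue [3], visited so far: [44, 33, 49, 30, 43, 45, 10, 48, 6]
  queue [25, 3] -> pop 25, enqueue [16], visited so far: [44, 33, 49, 30, 43, 45, 10, 48, 6, 25]
  queue [3, 16] -> pop 3, enqueue [none], visited so far: [44, 33, 49, 30, 43, 45, 10, 48, 6, 25, 3]
  queue [16] -> pop 16, enqueue [none], visited so far: [44, 33, 49, 30, 43, 45, 10, 48, 6, 25, 3, 16]
Result: [44, 33, 49, 30, 43, 45, 10, 48, 6, 25, 3, 16]


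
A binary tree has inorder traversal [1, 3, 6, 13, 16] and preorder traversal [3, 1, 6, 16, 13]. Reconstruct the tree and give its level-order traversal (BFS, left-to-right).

Inorder:  [1, 3, 6, 13, 16]
Preorder: [3, 1, 6, 16, 13]
Algorithm: preorder visits root first, so consume preorder in order;
for each root, split the current inorder slice at that value into
left-subtree inorder and right-subtree inorder, then recurse.
Recursive splits:
  root=3; inorder splits into left=[1], right=[6, 13, 16]
  root=1; inorder splits into left=[], right=[]
  root=6; inorder splits into left=[], right=[13, 16]
  root=16; inorder splits into left=[13], right=[]
  root=13; inorder splits into left=[], right=[]
Reconstructed level-order: [3, 1, 6, 16, 13]


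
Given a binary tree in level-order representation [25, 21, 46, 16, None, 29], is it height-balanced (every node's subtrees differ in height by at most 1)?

Tree (level-order array): [25, 21, 46, 16, None, 29]
Definition: a tree is height-balanced if, at every node, |h(left) - h(right)| <= 1 (empty subtree has height -1).
Bottom-up per-node check:
  node 16: h_left=-1, h_right=-1, diff=0 [OK], height=0
  node 21: h_left=0, h_right=-1, diff=1 [OK], height=1
  node 29: h_left=-1, h_right=-1, diff=0 [OK], height=0
  node 46: h_left=0, h_right=-1, diff=1 [OK], height=1
  node 25: h_left=1, h_right=1, diff=0 [OK], height=2
All nodes satisfy the balance condition.
Result: Balanced


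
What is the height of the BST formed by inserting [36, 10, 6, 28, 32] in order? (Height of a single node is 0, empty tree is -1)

Insertion order: [36, 10, 6, 28, 32]
Tree (level-order array): [36, 10, None, 6, 28, None, None, None, 32]
Compute height bottom-up (empty subtree = -1):
  height(6) = 1 + max(-1, -1) = 0
  height(32) = 1 + max(-1, -1) = 0
  height(28) = 1 + max(-1, 0) = 1
  height(10) = 1 + max(0, 1) = 2
  height(36) = 1 + max(2, -1) = 3
Height = 3


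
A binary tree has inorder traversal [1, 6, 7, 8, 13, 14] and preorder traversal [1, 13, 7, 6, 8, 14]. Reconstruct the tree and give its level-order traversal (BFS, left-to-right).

Inorder:  [1, 6, 7, 8, 13, 14]
Preorder: [1, 13, 7, 6, 8, 14]
Algorithm: preorder visits root first, so consume preorder in order;
for each root, split the current inorder slice at that value into
left-subtree inorder and right-subtree inorder, then recurse.
Recursive splits:
  root=1; inorder splits into left=[], right=[6, 7, 8, 13, 14]
  root=13; inorder splits into left=[6, 7, 8], right=[14]
  root=7; inorder splits into left=[6], right=[8]
  root=6; inorder splits into left=[], right=[]
  root=8; inorder splits into left=[], right=[]
  root=14; inorder splits into left=[], right=[]
Reconstructed level-order: [1, 13, 7, 14, 6, 8]


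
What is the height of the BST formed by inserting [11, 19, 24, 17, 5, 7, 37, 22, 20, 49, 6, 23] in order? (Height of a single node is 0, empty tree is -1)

Insertion order: [11, 19, 24, 17, 5, 7, 37, 22, 20, 49, 6, 23]
Tree (level-order array): [11, 5, 19, None, 7, 17, 24, 6, None, None, None, 22, 37, None, None, 20, 23, None, 49]
Compute height bottom-up (empty subtree = -1):
  height(6) = 1 + max(-1, -1) = 0
  height(7) = 1 + max(0, -1) = 1
  height(5) = 1 + max(-1, 1) = 2
  height(17) = 1 + max(-1, -1) = 0
  height(20) = 1 + max(-1, -1) = 0
  height(23) = 1 + max(-1, -1) = 0
  height(22) = 1 + max(0, 0) = 1
  height(49) = 1 + max(-1, -1) = 0
  height(37) = 1 + max(-1, 0) = 1
  height(24) = 1 + max(1, 1) = 2
  height(19) = 1 + max(0, 2) = 3
  height(11) = 1 + max(2, 3) = 4
Height = 4


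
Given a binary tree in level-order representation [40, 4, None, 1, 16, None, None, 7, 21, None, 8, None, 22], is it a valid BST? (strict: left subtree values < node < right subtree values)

Level-order array: [40, 4, None, 1, 16, None, None, 7, 21, None, 8, None, 22]
Validate using subtree bounds (lo, hi): at each node, require lo < value < hi,
then recurse left with hi=value and right with lo=value.
Preorder trace (stopping at first violation):
  at node 40 with bounds (-inf, +inf): OK
  at node 4 with bounds (-inf, 40): OK
  at node 1 with bounds (-inf, 4): OK
  at node 16 with bounds (4, 40): OK
  at node 7 with bounds (4, 16): OK
  at node 8 with bounds (7, 16): OK
  at node 21 with bounds (16, 40): OK
  at node 22 with bounds (21, 40): OK
No violation found at any node.
Result: Valid BST


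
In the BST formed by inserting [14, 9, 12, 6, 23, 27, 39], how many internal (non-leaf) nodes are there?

Tree built from: [14, 9, 12, 6, 23, 27, 39]
Tree (level-order array): [14, 9, 23, 6, 12, None, 27, None, None, None, None, None, 39]
Rule: An internal node has at least one child.
Per-node child counts:
  node 14: 2 child(ren)
  node 9: 2 child(ren)
  node 6: 0 child(ren)
  node 12: 0 child(ren)
  node 23: 1 child(ren)
  node 27: 1 child(ren)
  node 39: 0 child(ren)
Matching nodes: [14, 9, 23, 27]
Count of internal (non-leaf) nodes: 4


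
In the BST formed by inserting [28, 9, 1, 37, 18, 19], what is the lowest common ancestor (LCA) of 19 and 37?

Tree insertion order: [28, 9, 1, 37, 18, 19]
Tree (level-order array): [28, 9, 37, 1, 18, None, None, None, None, None, 19]
In a BST, the LCA of p=19, q=37 is the first node v on the
root-to-leaf path with p <= v <= q (go left if both < v, right if both > v).
Walk from root:
  at 28: 19 <= 28 <= 37, this is the LCA
LCA = 28


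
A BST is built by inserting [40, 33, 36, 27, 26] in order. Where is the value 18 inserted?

Starting tree (level order): [40, 33, None, 27, 36, 26]
Insertion path: 40 -> 33 -> 27 -> 26
Result: insert 18 as left child of 26
Final tree (level order): [40, 33, None, 27, 36, 26, None, None, None, 18]


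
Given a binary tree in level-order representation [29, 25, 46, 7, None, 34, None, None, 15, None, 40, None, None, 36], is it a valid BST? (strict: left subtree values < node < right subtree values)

Level-order array: [29, 25, 46, 7, None, 34, None, None, 15, None, 40, None, None, 36]
Validate using subtree bounds (lo, hi): at each node, require lo < value < hi,
then recurse left with hi=value and right with lo=value.
Preorder trace (stopping at first violation):
  at node 29 with bounds (-inf, +inf): OK
  at node 25 with bounds (-inf, 29): OK
  at node 7 with bounds (-inf, 25): OK
  at node 15 with bounds (7, 25): OK
  at node 46 with bounds (29, +inf): OK
  at node 34 with bounds (29, 46): OK
  at node 40 with bounds (34, 46): OK
  at node 36 with bounds (34, 40): OK
No violation found at any node.
Result: Valid BST


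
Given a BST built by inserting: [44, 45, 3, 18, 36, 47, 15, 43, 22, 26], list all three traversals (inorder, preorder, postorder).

Tree insertion order: [44, 45, 3, 18, 36, 47, 15, 43, 22, 26]
Tree (level-order array): [44, 3, 45, None, 18, None, 47, 15, 36, None, None, None, None, 22, 43, None, 26]
Inorder (L, root, R): [3, 15, 18, 22, 26, 36, 43, 44, 45, 47]
Preorder (root, L, R): [44, 3, 18, 15, 36, 22, 26, 43, 45, 47]
Postorder (L, R, root): [15, 26, 22, 43, 36, 18, 3, 47, 45, 44]


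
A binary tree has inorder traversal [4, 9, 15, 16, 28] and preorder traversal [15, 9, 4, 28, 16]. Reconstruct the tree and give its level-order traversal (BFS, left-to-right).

Inorder:  [4, 9, 15, 16, 28]
Preorder: [15, 9, 4, 28, 16]
Algorithm: preorder visits root first, so consume preorder in order;
for each root, split the current inorder slice at that value into
left-subtree inorder and right-subtree inorder, then recurse.
Recursive splits:
  root=15; inorder splits into left=[4, 9], right=[16, 28]
  root=9; inorder splits into left=[4], right=[]
  root=4; inorder splits into left=[], right=[]
  root=28; inorder splits into left=[16], right=[]
  root=16; inorder splits into left=[], right=[]
Reconstructed level-order: [15, 9, 28, 4, 16]


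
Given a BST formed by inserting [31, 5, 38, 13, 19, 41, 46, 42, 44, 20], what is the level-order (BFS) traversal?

Tree insertion order: [31, 5, 38, 13, 19, 41, 46, 42, 44, 20]
Tree (level-order array): [31, 5, 38, None, 13, None, 41, None, 19, None, 46, None, 20, 42, None, None, None, None, 44]
BFS from the root, enqueuing left then right child of each popped node:
  queue [31] -> pop 31, enqueue [5, 38], visited so far: [31]
  queue [5, 38] -> pop 5, enqueue [13], visited so far: [31, 5]
  queue [38, 13] -> pop 38, enqueue [41], visited so far: [31, 5, 38]
  queue [13, 41] -> pop 13, enqueue [19], visited so far: [31, 5, 38, 13]
  queue [41, 19] -> pop 41, enqueue [46], visited so far: [31, 5, 38, 13, 41]
  queue [19, 46] -> pop 19, enqueue [20], visited so far: [31, 5, 38, 13, 41, 19]
  queue [46, 20] -> pop 46, enqueue [42], visited so far: [31, 5, 38, 13, 41, 19, 46]
  queue [20, 42] -> pop 20, enqueue [none], visited so far: [31, 5, 38, 13, 41, 19, 46, 20]
  queue [42] -> pop 42, enqueue [44], visited so far: [31, 5, 38, 13, 41, 19, 46, 20, 42]
  queue [44] -> pop 44, enqueue [none], visited so far: [31, 5, 38, 13, 41, 19, 46, 20, 42, 44]
Result: [31, 5, 38, 13, 41, 19, 46, 20, 42, 44]


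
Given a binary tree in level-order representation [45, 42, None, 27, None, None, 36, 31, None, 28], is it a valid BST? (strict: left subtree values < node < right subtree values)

Level-order array: [45, 42, None, 27, None, None, 36, 31, None, 28]
Validate using subtree bounds (lo, hi): at each node, require lo < value < hi,
then recurse left with hi=value and right with lo=value.
Preorder trace (stopping at first violation):
  at node 45 with bounds (-inf, +inf): OK
  at node 42 with bounds (-inf, 45): OK
  at node 27 with bounds (-inf, 42): OK
  at node 36 with bounds (27, 42): OK
  at node 31 with bounds (27, 36): OK
  at node 28 with bounds (27, 31): OK
No violation found at any node.
Result: Valid BST


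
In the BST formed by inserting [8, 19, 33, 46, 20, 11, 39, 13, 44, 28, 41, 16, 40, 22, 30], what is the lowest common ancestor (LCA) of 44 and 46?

Tree insertion order: [8, 19, 33, 46, 20, 11, 39, 13, 44, 28, 41, 16, 40, 22, 30]
Tree (level-order array): [8, None, 19, 11, 33, None, 13, 20, 46, None, 16, None, 28, 39, None, None, None, 22, 30, None, 44, None, None, None, None, 41, None, 40]
In a BST, the LCA of p=44, q=46 is the first node v on the
root-to-leaf path with p <= v <= q (go left if both < v, right if both > v).
Walk from root:
  at 8: both 44 and 46 > 8, go right
  at 19: both 44 and 46 > 19, go right
  at 33: both 44 and 46 > 33, go right
  at 46: 44 <= 46 <= 46, this is the LCA
LCA = 46


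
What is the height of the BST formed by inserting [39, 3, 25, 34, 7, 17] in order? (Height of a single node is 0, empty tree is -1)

Insertion order: [39, 3, 25, 34, 7, 17]
Tree (level-order array): [39, 3, None, None, 25, 7, 34, None, 17]
Compute height bottom-up (empty subtree = -1):
  height(17) = 1 + max(-1, -1) = 0
  height(7) = 1 + max(-1, 0) = 1
  height(34) = 1 + max(-1, -1) = 0
  height(25) = 1 + max(1, 0) = 2
  height(3) = 1 + max(-1, 2) = 3
  height(39) = 1 + max(3, -1) = 4
Height = 4


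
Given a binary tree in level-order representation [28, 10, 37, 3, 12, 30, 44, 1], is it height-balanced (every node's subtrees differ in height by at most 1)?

Tree (level-order array): [28, 10, 37, 3, 12, 30, 44, 1]
Definition: a tree is height-balanced if, at every node, |h(left) - h(right)| <= 1 (empty subtree has height -1).
Bottom-up per-node check:
  node 1: h_left=-1, h_right=-1, diff=0 [OK], height=0
  node 3: h_left=0, h_right=-1, diff=1 [OK], height=1
  node 12: h_left=-1, h_right=-1, diff=0 [OK], height=0
  node 10: h_left=1, h_right=0, diff=1 [OK], height=2
  node 30: h_left=-1, h_right=-1, diff=0 [OK], height=0
  node 44: h_left=-1, h_right=-1, diff=0 [OK], height=0
  node 37: h_left=0, h_right=0, diff=0 [OK], height=1
  node 28: h_left=2, h_right=1, diff=1 [OK], height=3
All nodes satisfy the balance condition.
Result: Balanced


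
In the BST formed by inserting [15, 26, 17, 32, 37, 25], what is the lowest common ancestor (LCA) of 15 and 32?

Tree insertion order: [15, 26, 17, 32, 37, 25]
Tree (level-order array): [15, None, 26, 17, 32, None, 25, None, 37]
In a BST, the LCA of p=15, q=32 is the first node v on the
root-to-leaf path with p <= v <= q (go left if both < v, right if both > v).
Walk from root:
  at 15: 15 <= 15 <= 32, this is the LCA
LCA = 15


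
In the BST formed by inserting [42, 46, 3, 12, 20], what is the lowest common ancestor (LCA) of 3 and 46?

Tree insertion order: [42, 46, 3, 12, 20]
Tree (level-order array): [42, 3, 46, None, 12, None, None, None, 20]
In a BST, the LCA of p=3, q=46 is the first node v on the
root-to-leaf path with p <= v <= q (go left if both < v, right if both > v).
Walk from root:
  at 42: 3 <= 42 <= 46, this is the LCA
LCA = 42


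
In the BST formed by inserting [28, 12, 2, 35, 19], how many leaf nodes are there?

Tree built from: [28, 12, 2, 35, 19]
Tree (level-order array): [28, 12, 35, 2, 19]
Rule: A leaf has 0 children.
Per-node child counts:
  node 28: 2 child(ren)
  node 12: 2 child(ren)
  node 2: 0 child(ren)
  node 19: 0 child(ren)
  node 35: 0 child(ren)
Matching nodes: [2, 19, 35]
Count of leaf nodes: 3


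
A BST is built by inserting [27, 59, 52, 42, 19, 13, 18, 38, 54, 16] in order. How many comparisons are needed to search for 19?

Search path for 19: 27 -> 19
Found: True
Comparisons: 2


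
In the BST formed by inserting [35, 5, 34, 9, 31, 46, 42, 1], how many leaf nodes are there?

Tree built from: [35, 5, 34, 9, 31, 46, 42, 1]
Tree (level-order array): [35, 5, 46, 1, 34, 42, None, None, None, 9, None, None, None, None, 31]
Rule: A leaf has 0 children.
Per-node child counts:
  node 35: 2 child(ren)
  node 5: 2 child(ren)
  node 1: 0 child(ren)
  node 34: 1 child(ren)
  node 9: 1 child(ren)
  node 31: 0 child(ren)
  node 46: 1 child(ren)
  node 42: 0 child(ren)
Matching nodes: [1, 31, 42]
Count of leaf nodes: 3


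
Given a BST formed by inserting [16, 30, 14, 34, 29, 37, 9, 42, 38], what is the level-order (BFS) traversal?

Tree insertion order: [16, 30, 14, 34, 29, 37, 9, 42, 38]
Tree (level-order array): [16, 14, 30, 9, None, 29, 34, None, None, None, None, None, 37, None, 42, 38]
BFS from the root, enqueuing left then right child of each popped node:
  queue [16] -> pop 16, enqueue [14, 30], visited so far: [16]
  queue [14, 30] -> pop 14, enqueue [9], visited so far: [16, 14]
  queue [30, 9] -> pop 30, enqueue [29, 34], visited so far: [16, 14, 30]
  queue [9, 29, 34] -> pop 9, enqueue [none], visited so far: [16, 14, 30, 9]
  queue [29, 34] -> pop 29, enqueue [none], visited so far: [16, 14, 30, 9, 29]
  queue [34] -> pop 34, enqueue [37], visited so far: [16, 14, 30, 9, 29, 34]
  queue [37] -> pop 37, enqueue [42], visited so far: [16, 14, 30, 9, 29, 34, 37]
  queue [42] -> pop 42, enqueue [38], visited so far: [16, 14, 30, 9, 29, 34, 37, 42]
  queue [38] -> pop 38, enqueue [none], visited so far: [16, 14, 30, 9, 29, 34, 37, 42, 38]
Result: [16, 14, 30, 9, 29, 34, 37, 42, 38]


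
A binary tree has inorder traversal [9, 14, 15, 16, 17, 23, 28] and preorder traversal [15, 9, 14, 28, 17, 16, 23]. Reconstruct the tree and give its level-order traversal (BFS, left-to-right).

Inorder:  [9, 14, 15, 16, 17, 23, 28]
Preorder: [15, 9, 14, 28, 17, 16, 23]
Algorithm: preorder visits root first, so consume preorder in order;
for each root, split the current inorder slice at that value into
left-subtree inorder and right-subtree inorder, then recurse.
Recursive splits:
  root=15; inorder splits into left=[9, 14], right=[16, 17, 23, 28]
  root=9; inorder splits into left=[], right=[14]
  root=14; inorder splits into left=[], right=[]
  root=28; inorder splits into left=[16, 17, 23], right=[]
  root=17; inorder splits into left=[16], right=[23]
  root=16; inorder splits into left=[], right=[]
  root=23; inorder splits into left=[], right=[]
Reconstructed level-order: [15, 9, 28, 14, 17, 16, 23]


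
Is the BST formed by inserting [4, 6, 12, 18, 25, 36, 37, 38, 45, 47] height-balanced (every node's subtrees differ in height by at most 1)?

Tree (level-order array): [4, None, 6, None, 12, None, 18, None, 25, None, 36, None, 37, None, 38, None, 45, None, 47]
Definition: a tree is height-balanced if, at every node, |h(left) - h(right)| <= 1 (empty subtree has height -1).
Bottom-up per-node check:
  node 47: h_left=-1, h_right=-1, diff=0 [OK], height=0
  node 45: h_left=-1, h_right=0, diff=1 [OK], height=1
  node 38: h_left=-1, h_right=1, diff=2 [FAIL (|-1-1|=2 > 1)], height=2
  node 37: h_left=-1, h_right=2, diff=3 [FAIL (|-1-2|=3 > 1)], height=3
  node 36: h_left=-1, h_right=3, diff=4 [FAIL (|-1-3|=4 > 1)], height=4
  node 25: h_left=-1, h_right=4, diff=5 [FAIL (|-1-4|=5 > 1)], height=5
  node 18: h_left=-1, h_right=5, diff=6 [FAIL (|-1-5|=6 > 1)], height=6
  node 12: h_left=-1, h_right=6, diff=7 [FAIL (|-1-6|=7 > 1)], height=7
  node 6: h_left=-1, h_right=7, diff=8 [FAIL (|-1-7|=8 > 1)], height=8
  node 4: h_left=-1, h_right=8, diff=9 [FAIL (|-1-8|=9 > 1)], height=9
Node 38 violates the condition: |-1 - 1| = 2 > 1.
Result: Not balanced


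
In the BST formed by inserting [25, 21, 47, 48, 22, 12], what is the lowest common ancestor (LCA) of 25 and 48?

Tree insertion order: [25, 21, 47, 48, 22, 12]
Tree (level-order array): [25, 21, 47, 12, 22, None, 48]
In a BST, the LCA of p=25, q=48 is the first node v on the
root-to-leaf path with p <= v <= q (go left if both < v, right if both > v).
Walk from root:
  at 25: 25 <= 25 <= 48, this is the LCA
LCA = 25


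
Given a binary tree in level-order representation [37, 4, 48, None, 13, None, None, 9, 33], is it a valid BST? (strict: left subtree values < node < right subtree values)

Level-order array: [37, 4, 48, None, 13, None, None, 9, 33]
Validate using subtree bounds (lo, hi): at each node, require lo < value < hi,
then recurse left with hi=value and right with lo=value.
Preorder trace (stopping at first violation):
  at node 37 with bounds (-inf, +inf): OK
  at node 4 with bounds (-inf, 37): OK
  at node 13 with bounds (4, 37): OK
  at node 9 with bounds (4, 13): OK
  at node 33 with bounds (13, 37): OK
  at node 48 with bounds (37, +inf): OK
No violation found at any node.
Result: Valid BST


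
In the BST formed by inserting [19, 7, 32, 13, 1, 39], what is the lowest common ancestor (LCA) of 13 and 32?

Tree insertion order: [19, 7, 32, 13, 1, 39]
Tree (level-order array): [19, 7, 32, 1, 13, None, 39]
In a BST, the LCA of p=13, q=32 is the first node v on the
root-to-leaf path with p <= v <= q (go left if both < v, right if both > v).
Walk from root:
  at 19: 13 <= 19 <= 32, this is the LCA
LCA = 19


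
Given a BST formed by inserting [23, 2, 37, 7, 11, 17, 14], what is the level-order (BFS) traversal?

Tree insertion order: [23, 2, 37, 7, 11, 17, 14]
Tree (level-order array): [23, 2, 37, None, 7, None, None, None, 11, None, 17, 14]
BFS from the root, enqueuing left then right child of each popped node:
  queue [23] -> pop 23, enqueue [2, 37], visited so far: [23]
  queue [2, 37] -> pop 2, enqueue [7], visited so far: [23, 2]
  queue [37, 7] -> pop 37, enqueue [none], visited so far: [23, 2, 37]
  queue [7] -> pop 7, enqueue [11], visited so far: [23, 2, 37, 7]
  queue [11] -> pop 11, enqueue [17], visited so far: [23, 2, 37, 7, 11]
  queue [17] -> pop 17, enqueue [14], visited so far: [23, 2, 37, 7, 11, 17]
  queue [14] -> pop 14, enqueue [none], visited so far: [23, 2, 37, 7, 11, 17, 14]
Result: [23, 2, 37, 7, 11, 17, 14]


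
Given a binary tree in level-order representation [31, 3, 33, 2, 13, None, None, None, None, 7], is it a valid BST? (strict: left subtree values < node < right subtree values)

Level-order array: [31, 3, 33, 2, 13, None, None, None, None, 7]
Validate using subtree bounds (lo, hi): at each node, require lo < value < hi,
then recurse left with hi=value and right with lo=value.
Preorder trace (stopping at first violation):
  at node 31 with bounds (-inf, +inf): OK
  at node 3 with bounds (-inf, 31): OK
  at node 2 with bounds (-inf, 3): OK
  at node 13 with bounds (3, 31): OK
  at node 7 with bounds (3, 13): OK
  at node 33 with bounds (31, +inf): OK
No violation found at any node.
Result: Valid BST


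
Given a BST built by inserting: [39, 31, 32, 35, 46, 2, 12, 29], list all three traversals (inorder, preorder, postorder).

Tree insertion order: [39, 31, 32, 35, 46, 2, 12, 29]
Tree (level-order array): [39, 31, 46, 2, 32, None, None, None, 12, None, 35, None, 29]
Inorder (L, root, R): [2, 12, 29, 31, 32, 35, 39, 46]
Preorder (root, L, R): [39, 31, 2, 12, 29, 32, 35, 46]
Postorder (L, R, root): [29, 12, 2, 35, 32, 31, 46, 39]


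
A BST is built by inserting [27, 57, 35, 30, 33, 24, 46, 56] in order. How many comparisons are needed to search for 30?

Search path for 30: 27 -> 57 -> 35 -> 30
Found: True
Comparisons: 4


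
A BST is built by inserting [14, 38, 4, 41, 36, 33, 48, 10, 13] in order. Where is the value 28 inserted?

Starting tree (level order): [14, 4, 38, None, 10, 36, 41, None, 13, 33, None, None, 48]
Insertion path: 14 -> 38 -> 36 -> 33
Result: insert 28 as left child of 33
Final tree (level order): [14, 4, 38, None, 10, 36, 41, None, 13, 33, None, None, 48, None, None, 28]


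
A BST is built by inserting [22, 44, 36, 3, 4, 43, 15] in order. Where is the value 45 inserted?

Starting tree (level order): [22, 3, 44, None, 4, 36, None, None, 15, None, 43]
Insertion path: 22 -> 44
Result: insert 45 as right child of 44
Final tree (level order): [22, 3, 44, None, 4, 36, 45, None, 15, None, 43]


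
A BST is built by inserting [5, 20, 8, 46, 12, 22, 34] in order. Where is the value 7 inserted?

Starting tree (level order): [5, None, 20, 8, 46, None, 12, 22, None, None, None, None, 34]
Insertion path: 5 -> 20 -> 8
Result: insert 7 as left child of 8
Final tree (level order): [5, None, 20, 8, 46, 7, 12, 22, None, None, None, None, None, None, 34]


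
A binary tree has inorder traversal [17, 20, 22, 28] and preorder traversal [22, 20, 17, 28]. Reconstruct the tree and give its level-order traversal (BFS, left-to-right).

Inorder:  [17, 20, 22, 28]
Preorder: [22, 20, 17, 28]
Algorithm: preorder visits root first, so consume preorder in order;
for each root, split the current inorder slice at that value into
left-subtree inorder and right-subtree inorder, then recurse.
Recursive splits:
  root=22; inorder splits into left=[17, 20], right=[28]
  root=20; inorder splits into left=[17], right=[]
  root=17; inorder splits into left=[], right=[]
  root=28; inorder splits into left=[], right=[]
Reconstructed level-order: [22, 20, 28, 17]
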